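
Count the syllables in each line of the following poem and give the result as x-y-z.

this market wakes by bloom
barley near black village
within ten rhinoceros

Line 1: this(1) + market(2) + wakes(1) + by(1) + bloom(1) = 6
Line 2: barley(2) + near(1) + black(1) + village(2) = 6
Line 3: within(2) + ten(1) + rhinoceros(4) = 7

6-6-7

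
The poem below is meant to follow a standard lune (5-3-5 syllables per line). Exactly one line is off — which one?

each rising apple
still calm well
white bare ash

Line 1: each (1), rising (2), apple (2) → 5 ✓
Line 2: still (1), calm (1), well (1) → 3 ✓
Line 3: white (1), bare (1), ash (1) → 3 (expected 5)

Line 3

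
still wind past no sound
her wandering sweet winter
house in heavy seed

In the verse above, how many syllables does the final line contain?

5

The final line: house (1), in (1), heavy (2), seed (1) → 5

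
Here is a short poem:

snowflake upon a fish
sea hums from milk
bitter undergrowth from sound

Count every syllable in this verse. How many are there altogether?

17

Line 1: snowflake(2) + upon(2) + a(1) + fish(1) = 6
Line 2: sea(1) + hums(1) + from(1) + milk(1) = 4
Line 3: bitter(2) + undergrowth(3) + from(1) + sound(1) = 7
Total: 6 + 4 + 7 = 17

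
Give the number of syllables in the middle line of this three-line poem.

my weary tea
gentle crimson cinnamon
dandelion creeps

The middle line: "gentle crimson cinnamon": 2+2+3 = 7

7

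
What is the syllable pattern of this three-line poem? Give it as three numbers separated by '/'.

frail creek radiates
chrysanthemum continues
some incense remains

Line 1: frail(1) + creek(1) + radiates(3) = 5
Line 2: chrysanthemum(4) + continues(3) = 7
Line 3: some(1) + incense(2) + remains(2) = 5

5/7/5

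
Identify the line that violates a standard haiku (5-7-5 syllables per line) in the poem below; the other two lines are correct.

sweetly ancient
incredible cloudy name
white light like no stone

Line 1

Line 1: sweetly(2) + ancient(2) = 4 (expected 5)
Line 2: incredible(4) + cloudy(2) + name(1) = 7 ✓
Line 3: white(1) + light(1) + like(1) + no(1) + stone(1) = 5 ✓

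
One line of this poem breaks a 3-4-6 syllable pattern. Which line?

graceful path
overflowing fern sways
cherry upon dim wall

Line 2

Line 1: "graceful path": 2+1 = 3 ✓
Line 2: "overflowing fern sways": 4+1+1 = 6 (expected 4)
Line 3: "cherry upon dim wall": 2+2+1+1 = 6 ✓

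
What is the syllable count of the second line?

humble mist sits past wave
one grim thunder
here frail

The second line: one(1) + grim(1) + thunder(2) = 4

4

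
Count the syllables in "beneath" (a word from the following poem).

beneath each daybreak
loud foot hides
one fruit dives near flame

"beneath" has 2 syllables.

2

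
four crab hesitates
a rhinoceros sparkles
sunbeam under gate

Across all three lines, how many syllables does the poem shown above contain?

17

Line 1: four (1), crab (1), hesitates (3) → 5
Line 2: a (1), rhinoceros (4), sparkles (2) → 7
Line 3: sunbeam (2), under (2), gate (1) → 5
Total: 5 + 7 + 5 = 17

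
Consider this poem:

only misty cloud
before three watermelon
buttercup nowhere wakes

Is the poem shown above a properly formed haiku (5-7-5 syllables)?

No

Line 1: only (2), misty (2), cloud (1) → 5 ✓
Line 2: before (2), three (1), watermelon (4) → 7 ✓
Line 3: buttercup (3), nowhere (2), wakes (1) → 6 (expected 5)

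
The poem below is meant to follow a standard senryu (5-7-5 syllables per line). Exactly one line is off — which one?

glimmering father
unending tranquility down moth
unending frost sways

Line 1: glimmering (3), father (2) → 5 ✓
Line 2: unending (3), tranquility (4), down (1), moth (1) → 9 (expected 7)
Line 3: unending (3), frost (1), sways (1) → 5 ✓

Line 2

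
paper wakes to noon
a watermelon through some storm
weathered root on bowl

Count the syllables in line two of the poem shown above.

Line two: a (1), watermelon (4), through (1), some (1), storm (1) → 8

8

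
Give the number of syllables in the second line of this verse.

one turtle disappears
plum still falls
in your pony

3

The second line: "plum still falls": 1+1+1 = 3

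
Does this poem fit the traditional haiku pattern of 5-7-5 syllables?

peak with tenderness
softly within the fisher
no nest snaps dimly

Line 1: peak (1), with (1), tenderness (3) → 5 ✓
Line 2: softly (2), within (2), the (1), fisher (2) → 7 ✓
Line 3: no (1), nest (1), snaps (1), dimly (2) → 5 ✓

Yes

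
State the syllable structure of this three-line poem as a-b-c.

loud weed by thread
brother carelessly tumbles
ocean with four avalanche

4-7-7

Line 1: "loud weed by thread": 1+1+1+1 = 4
Line 2: "brother carelessly tumbles": 2+3+2 = 7
Line 3: "ocean with four avalanche": 2+1+1+3 = 7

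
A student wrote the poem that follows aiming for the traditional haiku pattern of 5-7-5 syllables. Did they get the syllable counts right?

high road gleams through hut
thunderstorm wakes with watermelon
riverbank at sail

Line 1: "high road gleams through hut": 1+1+1+1+1 = 5 ✓
Line 2: "thunderstorm wakes with watermelon": 3+1+1+4 = 9 (expected 7)
Line 3: "riverbank at sail": 3+1+1 = 5 ✓

No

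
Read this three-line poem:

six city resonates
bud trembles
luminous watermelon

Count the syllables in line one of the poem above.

Line one: six (1), city (2), resonates (3) → 6

6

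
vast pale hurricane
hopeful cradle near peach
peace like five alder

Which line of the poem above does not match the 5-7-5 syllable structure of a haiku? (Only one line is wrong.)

The second line

Line 1: vast (1), pale (1), hurricane (3) → 5 ✓
Line 2: hopeful (2), cradle (2), near (1), peach (1) → 6 (expected 7)
Line 3: peace (1), like (1), five (1), alder (2) → 5 ✓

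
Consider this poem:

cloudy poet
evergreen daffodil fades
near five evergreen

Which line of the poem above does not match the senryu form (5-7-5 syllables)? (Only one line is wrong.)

Line 1: cloudy (2), poet (2) → 4 (expected 5)
Line 2: evergreen (3), daffodil (3), fades (1) → 7 ✓
Line 3: near (1), five (1), evergreen (3) → 5 ✓

The first line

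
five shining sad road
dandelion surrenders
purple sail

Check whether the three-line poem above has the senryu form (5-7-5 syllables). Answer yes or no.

No

Line 1: five(1) + shining(2) + sad(1) + road(1) = 5 ✓
Line 2: dandelion(4) + surrenders(3) = 7 ✓
Line 3: purple(2) + sail(1) = 3 (expected 5)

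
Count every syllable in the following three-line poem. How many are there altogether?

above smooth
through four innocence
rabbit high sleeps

12

Line 1: above (2), smooth (1) → 3
Line 2: through (1), four (1), innocence (3) → 5
Line 3: rabbit (2), high (1), sleeps (1) → 4
Total: 3 + 5 + 4 = 12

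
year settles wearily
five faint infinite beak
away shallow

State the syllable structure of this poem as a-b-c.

Line 1: year(1) + settles(2) + wearily(3) = 6
Line 2: five(1) + faint(1) + infinite(3) + beak(1) = 6
Line 3: away(2) + shallow(2) = 4

6-6-4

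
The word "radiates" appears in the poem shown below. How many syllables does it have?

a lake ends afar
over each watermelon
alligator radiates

"radiates" has 3 syllables.

3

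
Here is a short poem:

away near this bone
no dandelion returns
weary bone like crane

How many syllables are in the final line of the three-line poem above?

5

The final line: weary (2), bone (1), like (1), crane (1) → 5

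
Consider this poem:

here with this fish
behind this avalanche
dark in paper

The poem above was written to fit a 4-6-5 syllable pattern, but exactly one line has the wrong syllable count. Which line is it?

Line 1: here(1) + with(1) + this(1) + fish(1) = 4 ✓
Line 2: behind(2) + this(1) + avalanche(3) = 6 ✓
Line 3: dark(1) + in(1) + paper(2) = 4 (expected 5)

Line 3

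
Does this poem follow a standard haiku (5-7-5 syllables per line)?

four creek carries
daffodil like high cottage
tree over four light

Line 1: four (1), creek (1), carries (2) → 4 (expected 5)
Line 2: daffodil (3), like (1), high (1), cottage (2) → 7 ✓
Line 3: tree (1), over (2), four (1), light (1) → 5 ✓

No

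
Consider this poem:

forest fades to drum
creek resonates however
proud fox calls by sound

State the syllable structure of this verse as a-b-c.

5-7-5

Line 1: forest(2) + fades(1) + to(1) + drum(1) = 5
Line 2: creek(1) + resonates(3) + however(3) = 7
Line 3: proud(1) + fox(1) + calls(1) + by(1) + sound(1) = 5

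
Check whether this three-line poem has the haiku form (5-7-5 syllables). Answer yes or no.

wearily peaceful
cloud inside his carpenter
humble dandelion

Line 1: wearily(3) + peaceful(2) = 5 ✓
Line 2: cloud(1) + inside(2) + his(1) + carpenter(3) = 7 ✓
Line 3: humble(2) + dandelion(4) = 6 (expected 5)

No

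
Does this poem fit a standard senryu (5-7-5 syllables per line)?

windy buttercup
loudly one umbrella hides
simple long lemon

Line 1: windy(2) + buttercup(3) = 5 ✓
Line 2: loudly(2) + one(1) + umbrella(3) + hides(1) = 7 ✓
Line 3: simple(2) + long(1) + lemon(2) = 5 ✓

Yes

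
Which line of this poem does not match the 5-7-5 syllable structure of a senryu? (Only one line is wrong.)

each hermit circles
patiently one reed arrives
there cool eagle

The third line

Line 1: "each hermit circles": 1+2+2 = 5 ✓
Line 2: "patiently one reed arrives": 3+1+1+2 = 7 ✓
Line 3: "there cool eagle": 1+1+2 = 4 (expected 5)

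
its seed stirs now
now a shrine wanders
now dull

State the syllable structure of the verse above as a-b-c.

4-5-2

Line 1: "its seed stirs now": 1+1+1+1 = 4
Line 2: "now a shrine wanders": 1+1+1+2 = 5
Line 3: "now dull": 1+1 = 2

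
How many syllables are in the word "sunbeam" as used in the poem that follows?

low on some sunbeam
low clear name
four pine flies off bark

2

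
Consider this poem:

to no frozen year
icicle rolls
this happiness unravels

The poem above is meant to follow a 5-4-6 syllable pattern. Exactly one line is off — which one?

The third line

Line 1: to (1), no (1), frozen (2), year (1) → 5 ✓
Line 2: icicle (3), rolls (1) → 4 ✓
Line 3: this (1), happiness (3), unravels (3) → 7 (expected 6)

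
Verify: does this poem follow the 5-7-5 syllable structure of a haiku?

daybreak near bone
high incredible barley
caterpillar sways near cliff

Line 1: daybreak(2) + near(1) + bone(1) = 4 (expected 5)
Line 2: high(1) + incredible(4) + barley(2) = 7 ✓
Line 3: caterpillar(4) + sways(1) + near(1) + cliff(1) = 7 (expected 5)

No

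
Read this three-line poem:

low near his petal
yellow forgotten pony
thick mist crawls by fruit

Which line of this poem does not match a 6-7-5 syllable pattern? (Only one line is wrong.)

Line 1: low (1), near (1), his (1), petal (2) → 5 (expected 6)
Line 2: yellow (2), forgotten (3), pony (2) → 7 ✓
Line 3: thick (1), mist (1), crawls (1), by (1), fruit (1) → 5 ✓

The first line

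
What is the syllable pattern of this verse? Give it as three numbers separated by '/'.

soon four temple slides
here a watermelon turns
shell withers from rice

Line 1: soon(1) + four(1) + temple(2) + slides(1) = 5
Line 2: here(1) + a(1) + watermelon(4) + turns(1) = 7
Line 3: shell(1) + withers(2) + from(1) + rice(1) = 5

5/7/5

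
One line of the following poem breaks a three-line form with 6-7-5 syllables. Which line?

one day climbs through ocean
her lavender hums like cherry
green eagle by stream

Line 2

Line 1: one(1) + day(1) + climbs(1) + through(1) + ocean(2) = 6 ✓
Line 2: her(1) + lavender(3) + hums(1) + like(1) + cherry(2) = 8 (expected 7)
Line 3: green(1) + eagle(2) + by(1) + stream(1) = 5 ✓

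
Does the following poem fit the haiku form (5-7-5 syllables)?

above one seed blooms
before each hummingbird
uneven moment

Line 1: "above one seed blooms": 2+1+1+1 = 5 ✓
Line 2: "before each hummingbird": 2+1+3 = 6 (expected 7)
Line 3: "uneven moment": 3+2 = 5 ✓

No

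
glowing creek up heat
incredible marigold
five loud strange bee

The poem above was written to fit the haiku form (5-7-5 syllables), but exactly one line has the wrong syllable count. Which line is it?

Line 3

Line 1: "glowing creek up heat": 2+1+1+1 = 5 ✓
Line 2: "incredible marigold": 4+3 = 7 ✓
Line 3: "five loud strange bee": 1+1+1+1 = 4 (expected 5)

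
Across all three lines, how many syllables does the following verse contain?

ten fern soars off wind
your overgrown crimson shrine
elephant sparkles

17

Line 1: ten(1) + fern(1) + soars(1) + off(1) + wind(1) = 5
Line 2: your(1) + overgrown(3) + crimson(2) + shrine(1) = 7
Line 3: elephant(3) + sparkles(2) = 5
Total: 5 + 7 + 5 = 17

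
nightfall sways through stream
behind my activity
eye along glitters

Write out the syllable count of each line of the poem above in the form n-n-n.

Line 1: nightfall(2) + sways(1) + through(1) + stream(1) = 5
Line 2: behind(2) + my(1) + activity(4) = 7
Line 3: eye(1) + along(2) + glitters(2) = 5

5-7-5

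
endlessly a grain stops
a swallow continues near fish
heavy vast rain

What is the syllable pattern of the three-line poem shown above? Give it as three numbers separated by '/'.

Line 1: "endlessly a grain stops": 3+1+1+1 = 6
Line 2: "a swallow continues near fish": 1+2+3+1+1 = 8
Line 3: "heavy vast rain": 2+1+1 = 4

6/8/4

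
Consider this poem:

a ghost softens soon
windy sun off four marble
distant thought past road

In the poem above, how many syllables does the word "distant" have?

"distant" has 2 syllables.

2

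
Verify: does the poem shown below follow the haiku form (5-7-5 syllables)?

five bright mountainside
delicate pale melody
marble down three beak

Line 1: five(1) + bright(1) + mountainside(3) = 5 ✓
Line 2: delicate(3) + pale(1) + melody(3) = 7 ✓
Line 3: marble(2) + down(1) + three(1) + beak(1) = 5 ✓

Yes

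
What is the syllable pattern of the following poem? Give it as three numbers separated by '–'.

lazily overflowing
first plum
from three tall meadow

7–2–5

Line 1: "lazily overflowing": 3+4 = 7
Line 2: "first plum": 1+1 = 2
Line 3: "from three tall meadow": 1+1+1+2 = 5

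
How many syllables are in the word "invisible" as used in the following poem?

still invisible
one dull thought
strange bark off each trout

"invisible" has 4 syllables.

4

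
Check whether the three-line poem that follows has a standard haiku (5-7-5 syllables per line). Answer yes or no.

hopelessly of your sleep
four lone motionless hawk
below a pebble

Line 1: "hopelessly of your sleep": 3+1+1+1 = 6 (expected 5)
Line 2: "four lone motionless hawk": 1+1+3+1 = 6 (expected 7)
Line 3: "below a pebble": 2+1+2 = 5 ✓

No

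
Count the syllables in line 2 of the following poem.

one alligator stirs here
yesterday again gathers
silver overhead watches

Line 2: yesterday (3), again (2), gathers (2) → 7

7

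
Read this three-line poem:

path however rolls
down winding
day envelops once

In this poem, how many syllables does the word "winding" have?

2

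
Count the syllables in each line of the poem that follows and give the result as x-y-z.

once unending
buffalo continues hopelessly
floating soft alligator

Line 1: once (1), unending (3) → 4
Line 2: buffalo (3), continues (3), hopelessly (3) → 9
Line 3: floating (2), soft (1), alligator (4) → 7

4-9-7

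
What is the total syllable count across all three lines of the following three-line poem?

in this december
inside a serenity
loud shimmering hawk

17

Line 1: "in this december": 1+1+3 = 5
Line 2: "inside a serenity": 2+1+4 = 7
Line 3: "loud shimmering hawk": 1+3+1 = 5
Total: 5 + 7 + 5 = 17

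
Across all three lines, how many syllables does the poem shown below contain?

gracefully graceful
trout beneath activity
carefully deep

16

Line 1: gracefully(3) + graceful(2) = 5
Line 2: trout(1) + beneath(2) + activity(4) = 7
Line 3: carefully(3) + deep(1) = 4
Total: 5 + 7 + 4 = 16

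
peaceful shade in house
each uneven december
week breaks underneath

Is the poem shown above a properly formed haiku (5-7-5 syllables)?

Yes

Line 1: peaceful (2), shade (1), in (1), house (1) → 5 ✓
Line 2: each (1), uneven (3), december (3) → 7 ✓
Line 3: week (1), breaks (1), underneath (3) → 5 ✓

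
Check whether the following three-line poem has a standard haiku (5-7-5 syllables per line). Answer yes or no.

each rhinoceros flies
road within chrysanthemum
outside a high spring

Line 1: each(1) + rhinoceros(4) + flies(1) = 6 (expected 5)
Line 2: road(1) + within(2) + chrysanthemum(4) = 7 ✓
Line 3: outside(2) + a(1) + high(1) + spring(1) = 5 ✓

No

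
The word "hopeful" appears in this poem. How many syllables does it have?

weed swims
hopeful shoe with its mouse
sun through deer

2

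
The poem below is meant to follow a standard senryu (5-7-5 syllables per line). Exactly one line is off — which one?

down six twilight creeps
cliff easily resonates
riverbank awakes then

Line 1: down(1) + six(1) + twilight(2) + creeps(1) = 5 ✓
Line 2: cliff(1) + easily(3) + resonates(3) = 7 ✓
Line 3: riverbank(3) + awakes(2) + then(1) = 6 (expected 5)

The third line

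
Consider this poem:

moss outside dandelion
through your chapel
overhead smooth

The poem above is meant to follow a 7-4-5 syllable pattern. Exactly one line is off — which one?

Line 1: moss(1) + outside(2) + dandelion(4) = 7 ✓
Line 2: through(1) + your(1) + chapel(2) = 4 ✓
Line 3: overhead(3) + smooth(1) = 4 (expected 5)

The third line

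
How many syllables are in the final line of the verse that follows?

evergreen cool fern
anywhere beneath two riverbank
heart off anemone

The final line: heart (1), off (1), anemone (4) → 6

6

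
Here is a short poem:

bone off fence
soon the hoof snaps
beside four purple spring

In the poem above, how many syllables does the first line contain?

The first line: "bone off fence": 1+1+1 = 3

3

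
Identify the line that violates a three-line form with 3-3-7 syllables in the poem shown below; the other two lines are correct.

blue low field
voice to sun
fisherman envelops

The third line

Line 1: blue(1) + low(1) + field(1) = 3 ✓
Line 2: voice(1) + to(1) + sun(1) = 3 ✓
Line 3: fisherman(3) + envelops(3) = 6 (expected 7)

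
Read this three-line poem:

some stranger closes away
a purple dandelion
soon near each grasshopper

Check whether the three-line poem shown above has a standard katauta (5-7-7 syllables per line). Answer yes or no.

Line 1: "some stranger closes away": 1+2+2+2 = 7 (expected 5)
Line 2: "a purple dandelion": 1+2+4 = 7 ✓
Line 3: "soon near each grasshopper": 1+1+1+3 = 6 (expected 7)

No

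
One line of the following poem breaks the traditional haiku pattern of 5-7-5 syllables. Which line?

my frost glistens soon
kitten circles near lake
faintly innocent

Line 1: my (1), frost (1), glistens (2), soon (1) → 5 ✓
Line 2: kitten (2), circles (2), near (1), lake (1) → 6 (expected 7)
Line 3: faintly (2), innocent (3) → 5 ✓

Line 2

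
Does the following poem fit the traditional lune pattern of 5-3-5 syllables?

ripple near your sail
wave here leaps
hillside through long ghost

Yes

Line 1: ripple (2), near (1), your (1), sail (1) → 5 ✓
Line 2: wave (1), here (1), leaps (1) → 3 ✓
Line 3: hillside (2), through (1), long (1), ghost (1) → 5 ✓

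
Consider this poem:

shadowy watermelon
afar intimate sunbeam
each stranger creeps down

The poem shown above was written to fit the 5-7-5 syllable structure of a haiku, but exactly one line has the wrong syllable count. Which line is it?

Line 1: "shadowy watermelon": 3+4 = 7 (expected 5)
Line 2: "afar intimate sunbeam": 2+3+2 = 7 ✓
Line 3: "each stranger creeps down": 1+2+1+1 = 5 ✓

The first line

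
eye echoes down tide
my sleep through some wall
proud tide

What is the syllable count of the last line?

The last line: proud (1), tide (1) → 2

2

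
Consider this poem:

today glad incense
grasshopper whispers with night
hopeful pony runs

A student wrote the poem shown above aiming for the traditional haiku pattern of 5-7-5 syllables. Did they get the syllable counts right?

Yes

Line 1: today (2), glad (1), incense (2) → 5 ✓
Line 2: grasshopper (3), whispers (2), with (1), night (1) → 7 ✓
Line 3: hopeful (2), pony (2), runs (1) → 5 ✓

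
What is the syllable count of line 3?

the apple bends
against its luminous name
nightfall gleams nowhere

5

Line 3: nightfall (2), gleams (1), nowhere (2) → 5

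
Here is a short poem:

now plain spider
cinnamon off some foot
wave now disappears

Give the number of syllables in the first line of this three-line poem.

4

The first line: now (1), plain (1), spider (2) → 4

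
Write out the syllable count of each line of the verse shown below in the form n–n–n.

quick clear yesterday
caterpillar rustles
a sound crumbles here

5–6–5

Line 1: quick(1) + clear(1) + yesterday(3) = 5
Line 2: caterpillar(4) + rustles(2) = 6
Line 3: a(1) + sound(1) + crumbles(2) + here(1) = 5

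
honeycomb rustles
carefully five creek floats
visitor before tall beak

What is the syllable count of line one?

5

Line one: honeycomb (3), rustles (2) → 5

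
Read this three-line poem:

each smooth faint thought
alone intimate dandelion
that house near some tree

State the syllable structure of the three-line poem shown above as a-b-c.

Line 1: each(1) + smooth(1) + faint(1) + thought(1) = 4
Line 2: alone(2) + intimate(3) + dandelion(4) = 9
Line 3: that(1) + house(1) + near(1) + some(1) + tree(1) = 5

4-9-5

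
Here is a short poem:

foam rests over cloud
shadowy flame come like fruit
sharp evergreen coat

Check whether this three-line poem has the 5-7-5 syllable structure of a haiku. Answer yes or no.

Yes

Line 1: "foam rests over cloud": 1+1+2+1 = 5 ✓
Line 2: "shadowy flame come like fruit": 3+1+1+1+1 = 7 ✓
Line 3: "sharp evergreen coat": 1+3+1 = 5 ✓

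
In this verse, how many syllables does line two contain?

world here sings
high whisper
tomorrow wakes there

Line two: high (1), whisper (2) → 3

3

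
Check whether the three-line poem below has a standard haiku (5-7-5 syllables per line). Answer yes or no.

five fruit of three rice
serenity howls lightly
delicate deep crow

Yes

Line 1: five (1), fruit (1), of (1), three (1), rice (1) → 5 ✓
Line 2: serenity (4), howls (1), lightly (2) → 7 ✓
Line 3: delicate (3), deep (1), crow (1) → 5 ✓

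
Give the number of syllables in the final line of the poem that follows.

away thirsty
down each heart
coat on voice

The final line: "coat on voice": 1+1+1 = 3

3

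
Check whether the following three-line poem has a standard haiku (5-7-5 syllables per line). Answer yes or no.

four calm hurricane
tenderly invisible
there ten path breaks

Line 1: four(1) + calm(1) + hurricane(3) = 5 ✓
Line 2: tenderly(3) + invisible(4) = 7 ✓
Line 3: there(1) + ten(1) + path(1) + breaks(1) = 4 (expected 5)

No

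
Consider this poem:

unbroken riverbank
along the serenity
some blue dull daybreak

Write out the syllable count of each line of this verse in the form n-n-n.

Line 1: unbroken (3), riverbank (3) → 6
Line 2: along (2), the (1), serenity (4) → 7
Line 3: some (1), blue (1), dull (1), daybreak (2) → 5

6-7-5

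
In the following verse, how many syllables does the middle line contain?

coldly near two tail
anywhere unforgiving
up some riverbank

7

The middle line: "anywhere unforgiving": 3+4 = 7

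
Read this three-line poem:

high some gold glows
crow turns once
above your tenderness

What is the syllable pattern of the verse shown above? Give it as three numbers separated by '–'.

Line 1: "high some gold glows": 1+1+1+1 = 4
Line 2: "crow turns once": 1+1+1 = 3
Line 3: "above your tenderness": 2+1+3 = 6

4–3–6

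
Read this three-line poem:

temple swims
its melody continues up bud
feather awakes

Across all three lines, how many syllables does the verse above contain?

Line 1: temple(2) + swims(1) = 3
Line 2: its(1) + melody(3) + continues(3) + up(1) + bud(1) = 9
Line 3: feather(2) + awakes(2) = 4
Total: 3 + 9 + 4 = 16

16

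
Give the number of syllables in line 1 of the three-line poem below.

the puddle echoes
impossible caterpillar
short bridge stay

5

Line 1: "the puddle echoes": 1+2+2 = 5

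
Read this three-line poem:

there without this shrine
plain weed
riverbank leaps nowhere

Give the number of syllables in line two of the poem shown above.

Line two: plain(1) + weed(1) = 2

2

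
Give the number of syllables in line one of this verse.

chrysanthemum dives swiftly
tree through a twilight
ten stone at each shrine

Line one: chrysanthemum(4) + dives(1) + swiftly(2) = 7

7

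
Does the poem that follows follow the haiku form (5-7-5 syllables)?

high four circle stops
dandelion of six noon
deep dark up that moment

Line 1: "high four circle stops": 1+1+2+1 = 5 ✓
Line 2: "dandelion of six noon": 4+1+1+1 = 7 ✓
Line 3: "deep dark up that moment": 1+1+1+1+2 = 6 (expected 5)

No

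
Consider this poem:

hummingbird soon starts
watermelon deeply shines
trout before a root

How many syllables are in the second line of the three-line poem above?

The second line: watermelon (4), deeply (2), shines (1) → 7

7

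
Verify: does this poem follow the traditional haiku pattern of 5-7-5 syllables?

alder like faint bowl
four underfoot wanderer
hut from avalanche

Yes

Line 1: "alder like faint bowl": 2+1+1+1 = 5 ✓
Line 2: "four underfoot wanderer": 1+3+3 = 7 ✓
Line 3: "hut from avalanche": 1+1+3 = 5 ✓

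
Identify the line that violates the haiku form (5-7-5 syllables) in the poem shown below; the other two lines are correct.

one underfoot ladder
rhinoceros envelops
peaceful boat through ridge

The first line

Line 1: "one underfoot ladder": 1+3+2 = 6 (expected 5)
Line 2: "rhinoceros envelops": 4+3 = 7 ✓
Line 3: "peaceful boat through ridge": 2+1+1+1 = 5 ✓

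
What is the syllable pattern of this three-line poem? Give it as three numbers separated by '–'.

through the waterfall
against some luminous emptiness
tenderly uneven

5–9–6

Line 1: through(1) + the(1) + waterfall(3) = 5
Line 2: against(2) + some(1) + luminous(3) + emptiness(3) = 9
Line 3: tenderly(3) + uneven(3) = 6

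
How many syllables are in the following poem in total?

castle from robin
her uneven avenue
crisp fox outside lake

17

Line 1: "castle from robin": 2+1+2 = 5
Line 2: "her uneven avenue": 1+3+3 = 7
Line 3: "crisp fox outside lake": 1+1+2+1 = 5
Total: 5 + 7 + 5 = 17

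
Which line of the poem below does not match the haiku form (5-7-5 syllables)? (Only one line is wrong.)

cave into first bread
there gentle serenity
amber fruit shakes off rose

Line 1: cave (1), into (2), first (1), bread (1) → 5 ✓
Line 2: there (1), gentle (2), serenity (4) → 7 ✓
Line 3: amber (2), fruit (1), shakes (1), off (1), rose (1) → 6 (expected 5)

Line 3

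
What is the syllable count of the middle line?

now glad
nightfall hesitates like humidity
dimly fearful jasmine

10

The middle line: "nightfall hesitates like humidity": 2+3+1+4 = 10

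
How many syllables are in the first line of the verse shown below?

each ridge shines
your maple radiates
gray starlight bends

The first line: each (1), ridge (1), shines (1) → 3

3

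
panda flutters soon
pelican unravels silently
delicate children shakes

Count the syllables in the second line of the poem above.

9

The second line: pelican(3) + unravels(3) + silently(3) = 9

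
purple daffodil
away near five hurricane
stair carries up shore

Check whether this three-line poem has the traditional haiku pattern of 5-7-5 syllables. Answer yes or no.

Yes

Line 1: purple (2), daffodil (3) → 5 ✓
Line 2: away (2), near (1), five (1), hurricane (3) → 7 ✓
Line 3: stair (1), carries (2), up (1), shore (1) → 5 ✓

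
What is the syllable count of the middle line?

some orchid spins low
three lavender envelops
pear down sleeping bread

The middle line: three (1), lavender (3), envelops (3) → 7

7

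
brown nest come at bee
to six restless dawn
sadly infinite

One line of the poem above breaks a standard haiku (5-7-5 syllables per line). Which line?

Line 1: "brown nest come at bee": 1+1+1+1+1 = 5 ✓
Line 2: "to six restless dawn": 1+1+2+1 = 5 (expected 7)
Line 3: "sadly infinite": 2+3 = 5 ✓

Line 2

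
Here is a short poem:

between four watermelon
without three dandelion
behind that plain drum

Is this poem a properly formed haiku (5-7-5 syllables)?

No

Line 1: between (2), four (1), watermelon (4) → 7 (expected 5)
Line 2: without (2), three (1), dandelion (4) → 7 ✓
Line 3: behind (2), that (1), plain (1), drum (1) → 5 ✓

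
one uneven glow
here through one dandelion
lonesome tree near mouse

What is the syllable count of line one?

5

Line one: one(1) + uneven(3) + glow(1) = 5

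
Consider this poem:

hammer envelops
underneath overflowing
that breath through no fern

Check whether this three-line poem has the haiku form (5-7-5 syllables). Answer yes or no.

Yes

Line 1: hammer (2), envelops (3) → 5 ✓
Line 2: underneath (3), overflowing (4) → 7 ✓
Line 3: that (1), breath (1), through (1), no (1), fern (1) → 5 ✓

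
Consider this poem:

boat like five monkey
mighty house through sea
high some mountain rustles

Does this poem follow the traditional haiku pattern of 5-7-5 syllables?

Line 1: boat(1) + like(1) + five(1) + monkey(2) = 5 ✓
Line 2: mighty(2) + house(1) + through(1) + sea(1) = 5 (expected 7)
Line 3: high(1) + some(1) + mountain(2) + rustles(2) = 6 (expected 5)

No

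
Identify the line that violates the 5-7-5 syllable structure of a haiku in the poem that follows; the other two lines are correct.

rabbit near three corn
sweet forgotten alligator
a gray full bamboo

Line 2

Line 1: rabbit(2) + near(1) + three(1) + corn(1) = 5 ✓
Line 2: sweet(1) + forgotten(3) + alligator(4) = 8 (expected 7)
Line 3: a(1) + gray(1) + full(1) + bamboo(2) = 5 ✓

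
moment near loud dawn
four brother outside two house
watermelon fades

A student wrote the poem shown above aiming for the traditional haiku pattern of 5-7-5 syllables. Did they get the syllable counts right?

Yes

Line 1: "moment near loud dawn": 2+1+1+1 = 5 ✓
Line 2: "four brother outside two house": 1+2+2+1+1 = 7 ✓
Line 3: "watermelon fades": 4+1 = 5 ✓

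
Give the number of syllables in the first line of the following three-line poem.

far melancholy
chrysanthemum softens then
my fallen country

5

The first line: far(1) + melancholy(4) = 5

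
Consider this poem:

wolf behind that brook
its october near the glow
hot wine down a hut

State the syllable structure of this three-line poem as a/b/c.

5/7/5

Line 1: "wolf behind that brook": 1+2+1+1 = 5
Line 2: "its october near the glow": 1+3+1+1+1 = 7
Line 3: "hot wine down a hut": 1+1+1+1+1 = 5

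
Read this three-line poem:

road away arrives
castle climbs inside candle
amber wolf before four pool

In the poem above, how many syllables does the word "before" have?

"before" has 2 syllables.

2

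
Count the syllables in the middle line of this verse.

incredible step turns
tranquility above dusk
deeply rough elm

The middle line: tranquility(4) + above(2) + dusk(1) = 7

7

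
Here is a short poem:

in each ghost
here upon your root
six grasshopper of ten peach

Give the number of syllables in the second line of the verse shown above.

The second line: "here upon your root": 1+2+1+1 = 5

5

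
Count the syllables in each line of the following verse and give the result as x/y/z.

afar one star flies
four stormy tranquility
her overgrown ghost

5/7/5

Line 1: afar(2) + one(1) + star(1) + flies(1) = 5
Line 2: four(1) + stormy(2) + tranquility(4) = 7
Line 3: her(1) + overgrown(3) + ghost(1) = 5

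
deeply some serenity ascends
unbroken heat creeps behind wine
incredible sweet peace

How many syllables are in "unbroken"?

3

"unbroken" has 3 syllables.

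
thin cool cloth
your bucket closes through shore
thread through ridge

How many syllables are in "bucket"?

2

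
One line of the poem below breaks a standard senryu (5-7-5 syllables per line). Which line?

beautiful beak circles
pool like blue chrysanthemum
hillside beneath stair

Line 1

Line 1: "beautiful beak circles": 3+1+2 = 6 (expected 5)
Line 2: "pool like blue chrysanthemum": 1+1+1+4 = 7 ✓
Line 3: "hillside beneath stair": 2+2+1 = 5 ✓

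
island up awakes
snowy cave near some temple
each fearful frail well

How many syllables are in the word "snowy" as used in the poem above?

2

"snowy" has 2 syllables.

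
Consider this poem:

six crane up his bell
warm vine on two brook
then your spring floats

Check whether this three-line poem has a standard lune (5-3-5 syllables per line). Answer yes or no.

No

Line 1: six (1), crane (1), up (1), his (1), bell (1) → 5 ✓
Line 2: warm (1), vine (1), on (1), two (1), brook (1) → 5 (expected 3)
Line 3: then (1), your (1), spring (1), floats (1) → 4 (expected 5)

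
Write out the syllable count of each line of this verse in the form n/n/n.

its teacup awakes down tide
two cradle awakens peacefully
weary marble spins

7/9/5

Line 1: its(1) + teacup(2) + awakes(2) + down(1) + tide(1) = 7
Line 2: two(1) + cradle(2) + awakens(3) + peacefully(3) = 9
Line 3: weary(2) + marble(2) + spins(1) = 5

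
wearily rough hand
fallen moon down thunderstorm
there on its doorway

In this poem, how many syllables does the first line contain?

The first line: "wearily rough hand": 3+1+1 = 5

5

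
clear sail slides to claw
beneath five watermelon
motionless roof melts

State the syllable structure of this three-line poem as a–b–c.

Line 1: clear(1) + sail(1) + slides(1) + to(1) + claw(1) = 5
Line 2: beneath(2) + five(1) + watermelon(4) = 7
Line 3: motionless(3) + roof(1) + melts(1) = 5

5–7–5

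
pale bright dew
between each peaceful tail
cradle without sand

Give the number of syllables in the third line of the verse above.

The third line: cradle (2), without (2), sand (1) → 5

5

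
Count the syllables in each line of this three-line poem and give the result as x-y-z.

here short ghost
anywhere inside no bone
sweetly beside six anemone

3-7-9

Line 1: here (1), short (1), ghost (1) → 3
Line 2: anywhere (3), inside (2), no (1), bone (1) → 7
Line 3: sweetly (2), beside (2), six (1), anemone (4) → 9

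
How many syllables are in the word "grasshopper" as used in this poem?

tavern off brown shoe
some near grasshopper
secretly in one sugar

3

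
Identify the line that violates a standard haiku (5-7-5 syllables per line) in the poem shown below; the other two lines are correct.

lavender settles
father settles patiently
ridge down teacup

Line 1: "lavender settles": 3+2 = 5 ✓
Line 2: "father settles patiently": 2+2+3 = 7 ✓
Line 3: "ridge down teacup": 1+1+2 = 4 (expected 5)

Line 3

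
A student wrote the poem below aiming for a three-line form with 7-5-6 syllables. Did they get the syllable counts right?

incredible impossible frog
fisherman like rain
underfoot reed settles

Line 1: incredible(4) + impossible(4) + frog(1) = 9 (expected 7)
Line 2: fisherman(3) + like(1) + rain(1) = 5 ✓
Line 3: underfoot(3) + reed(1) + settles(2) = 6 ✓

No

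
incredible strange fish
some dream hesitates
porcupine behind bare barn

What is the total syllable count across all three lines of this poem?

Line 1: incredible(4) + strange(1) + fish(1) = 6
Line 2: some(1) + dream(1) + hesitates(3) = 5
Line 3: porcupine(3) + behind(2) + bare(1) + barn(1) = 7
Total: 6 + 5 + 7 = 18

18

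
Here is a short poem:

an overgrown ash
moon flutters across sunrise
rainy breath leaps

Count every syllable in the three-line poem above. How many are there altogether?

Line 1: "an overgrown ash": 1+3+1 = 5
Line 2: "moon flutters across sunrise": 1+2+2+2 = 7
Line 3: "rainy breath leaps": 2+1+1 = 4
Total: 5 + 7 + 4 = 16

16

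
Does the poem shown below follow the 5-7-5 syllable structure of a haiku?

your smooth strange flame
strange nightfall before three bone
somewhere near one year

No

Line 1: your (1), smooth (1), strange (1), flame (1) → 4 (expected 5)
Line 2: strange (1), nightfall (2), before (2), three (1), bone (1) → 7 ✓
Line 3: somewhere (2), near (1), one (1), year (1) → 5 ✓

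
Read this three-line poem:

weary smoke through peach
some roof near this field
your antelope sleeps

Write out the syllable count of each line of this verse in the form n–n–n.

5–5–5

Line 1: weary(2) + smoke(1) + through(1) + peach(1) = 5
Line 2: some(1) + roof(1) + near(1) + this(1) + field(1) = 5
Line 3: your(1) + antelope(3) + sleeps(1) = 5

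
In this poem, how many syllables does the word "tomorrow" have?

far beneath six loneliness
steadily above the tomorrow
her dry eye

3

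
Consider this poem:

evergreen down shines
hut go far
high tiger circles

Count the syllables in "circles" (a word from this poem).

"circles" has 2 syllables.

2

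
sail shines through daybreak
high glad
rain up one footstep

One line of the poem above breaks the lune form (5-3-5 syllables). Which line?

Line 1: "sail shines through daybreak": 1+1+1+2 = 5 ✓
Line 2: "high glad": 1+1 = 2 (expected 3)
Line 3: "rain up one footstep": 1+1+1+2 = 5 ✓

Line 2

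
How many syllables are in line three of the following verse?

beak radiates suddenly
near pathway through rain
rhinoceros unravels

Line three: rhinoceros(4) + unravels(3) = 7

7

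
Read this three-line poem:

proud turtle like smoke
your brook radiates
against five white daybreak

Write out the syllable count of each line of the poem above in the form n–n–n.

Line 1: "proud turtle like smoke": 1+2+1+1 = 5
Line 2: "your brook radiates": 1+1+3 = 5
Line 3: "against five white daybreak": 2+1+1+2 = 6

5–5–6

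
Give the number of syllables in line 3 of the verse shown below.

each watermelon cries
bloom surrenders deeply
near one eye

Line 3: "near one eye": 1+1+1 = 3

3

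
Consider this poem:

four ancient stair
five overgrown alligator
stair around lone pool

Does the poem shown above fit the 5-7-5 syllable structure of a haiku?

No

Line 1: four (1), ancient (2), stair (1) → 4 (expected 5)
Line 2: five (1), overgrown (3), alligator (4) → 8 (expected 7)
Line 3: stair (1), around (2), lone (1), pool (1) → 5 ✓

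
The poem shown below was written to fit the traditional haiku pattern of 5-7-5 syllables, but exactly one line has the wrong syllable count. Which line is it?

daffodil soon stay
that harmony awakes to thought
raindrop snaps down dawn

The second line

Line 1: daffodil(3) + soon(1) + stay(1) = 5 ✓
Line 2: that(1) + harmony(3) + awakes(2) + to(1) + thought(1) = 8 (expected 7)
Line 3: raindrop(2) + snaps(1) + down(1) + dawn(1) = 5 ✓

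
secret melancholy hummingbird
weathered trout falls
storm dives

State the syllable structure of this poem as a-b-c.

Line 1: "secret melancholy hummingbird": 2+4+3 = 9
Line 2: "weathered trout falls": 2+1+1 = 4
Line 3: "storm dives": 1+1 = 2

9-4-2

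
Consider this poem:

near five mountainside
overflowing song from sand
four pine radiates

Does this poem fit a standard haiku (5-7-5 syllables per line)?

Line 1: near(1) + five(1) + mountainside(3) = 5 ✓
Line 2: overflowing(4) + song(1) + from(1) + sand(1) = 7 ✓
Line 3: four(1) + pine(1) + radiates(3) = 5 ✓

Yes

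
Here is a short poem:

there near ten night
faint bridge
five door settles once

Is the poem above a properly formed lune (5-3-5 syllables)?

Line 1: there(1) + near(1) + ten(1) + night(1) = 4 (expected 5)
Line 2: faint(1) + bridge(1) = 2 (expected 3)
Line 3: five(1) + door(1) + settles(2) + once(1) = 5 ✓

No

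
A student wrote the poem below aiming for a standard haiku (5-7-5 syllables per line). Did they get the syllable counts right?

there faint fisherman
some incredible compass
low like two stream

Line 1: there (1), faint (1), fisherman (3) → 5 ✓
Line 2: some (1), incredible (4), compass (2) → 7 ✓
Line 3: low (1), like (1), two (1), stream (1) → 4 (expected 5)

No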